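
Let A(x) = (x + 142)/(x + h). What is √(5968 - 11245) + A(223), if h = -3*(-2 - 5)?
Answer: 365/244 + I*√5277 ≈ 1.4959 + 72.643*I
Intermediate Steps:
h = 21 (h = -3*(-7) = 21)
A(x) = (142 + x)/(21 + x) (A(x) = (x + 142)/(x + 21) = (142 + x)/(21 + x))
√(5968 - 11245) + A(223) = √(5968 - 11245) + (142 + 223)/(21 + 223) = √(-5277) + 365/244 = I*√5277 + (1/244)*365 = I*√5277 + 365/244 = 365/244 + I*√5277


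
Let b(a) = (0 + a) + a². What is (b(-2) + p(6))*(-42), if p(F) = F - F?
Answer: -84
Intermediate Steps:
p(F) = 0
b(a) = a + a²
(b(-2) + p(6))*(-42) = (-2*(1 - 2) + 0)*(-42) = (-2*(-1) + 0)*(-42) = (2 + 0)*(-42) = 2*(-42) = -84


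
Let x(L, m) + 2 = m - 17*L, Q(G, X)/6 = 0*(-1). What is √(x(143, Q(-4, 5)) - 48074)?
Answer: I*√50507 ≈ 224.74*I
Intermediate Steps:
Q(G, X) = 0 (Q(G, X) = 6*(0*(-1)) = 6*0 = 0)
x(L, m) = -2 + m - 17*L (x(L, m) = -2 + (m - 17*L) = -2 + m - 17*L)
√(x(143, Q(-4, 5)) - 48074) = √((-2 + 0 - 17*143) - 48074) = √((-2 + 0 - 2431) - 48074) = √(-2433 - 48074) = √(-50507) = I*√50507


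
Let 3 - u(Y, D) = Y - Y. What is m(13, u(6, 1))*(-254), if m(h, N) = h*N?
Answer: -9906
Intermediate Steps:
u(Y, D) = 3 (u(Y, D) = 3 - (Y - Y) = 3 - 1*0 = 3 + 0 = 3)
m(h, N) = N*h
m(13, u(6, 1))*(-254) = (3*13)*(-254) = 39*(-254) = -9906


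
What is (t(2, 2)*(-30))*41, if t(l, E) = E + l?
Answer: -4920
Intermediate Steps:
(t(2, 2)*(-30))*41 = ((2 + 2)*(-30))*41 = (4*(-30))*41 = -120*41 = -4920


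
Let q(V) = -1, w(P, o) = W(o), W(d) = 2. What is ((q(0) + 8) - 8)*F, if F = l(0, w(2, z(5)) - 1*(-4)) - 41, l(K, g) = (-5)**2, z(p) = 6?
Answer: 16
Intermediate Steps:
w(P, o) = 2
l(K, g) = 25
F = -16 (F = 25 - 41 = -16)
((q(0) + 8) - 8)*F = ((-1 + 8) - 8)*(-16) = (7 - 8)*(-16) = -1*(-16) = 16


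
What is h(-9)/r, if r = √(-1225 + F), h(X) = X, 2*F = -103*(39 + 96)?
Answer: 9*I*√32710/16355 ≈ 0.099525*I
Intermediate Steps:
F = -13905/2 (F = (-103*(39 + 96))/2 = (-103*135)/2 = (½)*(-13905) = -13905/2 ≈ -6952.5)
r = I*√32710/2 (r = √(-1225 - 13905/2) = √(-16355/2) = I*√32710/2 ≈ 90.43*I)
h(-9)/r = -9*(-I*√32710/16355) = -(-9)*I*√32710/16355 = 9*I*√32710/16355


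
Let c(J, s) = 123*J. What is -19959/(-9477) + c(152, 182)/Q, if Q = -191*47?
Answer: 663317/28358343 ≈ 0.023391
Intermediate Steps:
Q = -8977
-19959/(-9477) + c(152, 182)/Q = -19959/(-9477) + (123*152)/(-8977) = -19959*(-1/9477) + 18696*(-1/8977) = 6653/3159 - 18696/8977 = 663317/28358343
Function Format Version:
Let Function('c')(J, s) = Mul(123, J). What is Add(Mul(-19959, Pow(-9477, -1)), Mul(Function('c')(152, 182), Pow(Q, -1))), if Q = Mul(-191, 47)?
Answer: Rational(663317, 28358343) ≈ 0.023391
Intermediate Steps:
Q = -8977
Add(Mul(-19959, Pow(-9477, -1)), Mul(Function('c')(152, 182), Pow(Q, -1))) = Add(Mul(-19959, Pow(-9477, -1)), Mul(Mul(123, 152), Pow(-8977, -1))) = Add(Mul(-19959, Rational(-1, 9477)), Mul(18696, Rational(-1, 8977))) = Add(Rational(6653, 3159), Rational(-18696, 8977)) = Rational(663317, 28358343)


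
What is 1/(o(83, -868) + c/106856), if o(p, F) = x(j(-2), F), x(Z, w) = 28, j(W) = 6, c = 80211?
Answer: 106856/3072179 ≈ 0.034782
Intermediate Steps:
o(p, F) = 28
1/(o(83, -868) + c/106856) = 1/(28 + 80211/106856) = 1/(3072179/106856) = 106856/3072179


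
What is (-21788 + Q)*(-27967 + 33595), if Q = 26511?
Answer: 26581044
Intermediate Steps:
(-21788 + Q)*(-27967 + 33595) = (-21788 + 26511)*(-27967 + 33595) = 4723*5628 = 26581044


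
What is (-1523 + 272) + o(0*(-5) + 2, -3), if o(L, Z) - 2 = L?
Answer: -1247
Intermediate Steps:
o(L, Z) = 2 + L
(-1523 + 272) + o(0*(-5) + 2, -3) = (-1523 + 272) + (2 + (0*(-5) + 2)) = -1251 + (2 + (0 + 2)) = -1251 + (2 + 2) = -1251 + 4 = -1247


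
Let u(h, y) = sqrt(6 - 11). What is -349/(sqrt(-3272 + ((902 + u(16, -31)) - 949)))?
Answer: -349/sqrt(-3319 + I*sqrt(5)) ≈ -0.0020407 + 6.0579*I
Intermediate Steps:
u(h, y) = I*sqrt(5) (u(h, y) = sqrt(-5) = I*sqrt(5))
-349/(sqrt(-3272 + ((902 + u(16, -31)) - 949))) = -349/(sqrt(-3272 + ((902 + I*sqrt(5)) - 949))) = -349/(sqrt(-3272 + (-47 + I*sqrt(5)))) = -349/(sqrt(-3319 + I*sqrt(5))) = -349/sqrt(-3319 + I*sqrt(5))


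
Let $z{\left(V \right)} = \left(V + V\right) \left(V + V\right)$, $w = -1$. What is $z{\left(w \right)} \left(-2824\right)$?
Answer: $-11296$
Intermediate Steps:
$z{\left(V \right)} = 4 V^{2}$ ($z{\left(V \right)} = 2 V 2 V = 4 V^{2}$)
$z{\left(w \right)} \left(-2824\right) = 4 \left(-1\right)^{2} \left(-2824\right) = 4 \cdot 1 \left(-2824\right) = 4 \left(-2824\right) = -11296$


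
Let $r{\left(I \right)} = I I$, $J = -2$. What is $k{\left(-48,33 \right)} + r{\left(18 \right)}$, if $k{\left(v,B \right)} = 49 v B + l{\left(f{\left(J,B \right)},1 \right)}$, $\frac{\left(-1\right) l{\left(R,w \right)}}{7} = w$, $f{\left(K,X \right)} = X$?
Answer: $-77299$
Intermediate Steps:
$l{\left(R,w \right)} = - 7 w$
$r{\left(I \right)} = I^{2}$
$k{\left(v,B \right)} = -7 + 49 B v$ ($k{\left(v,B \right)} = 49 v B - 7 = 49 B v - 7 = -7 + 49 B v$)
$k{\left(-48,33 \right)} + r{\left(18 \right)} = \left(-7 + 49 \cdot 33 \left(-48\right)\right) + 18^{2} = \left(-7 - 77616\right) + 324 = -77623 + 324 = -77299$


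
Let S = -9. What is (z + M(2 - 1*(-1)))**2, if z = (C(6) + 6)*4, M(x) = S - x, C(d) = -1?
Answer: 64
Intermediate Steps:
M(x) = -9 - x
z = 20 (z = (-1 + 6)*4 = 5*4 = 20)
(z + M(2 - 1*(-1)))**2 = (20 + (-9 - (2 - 1*(-1))))**2 = (20 + (-9 - (2 + 1)))**2 = (20 + (-9 - 1*3))**2 = (20 + (-9 - 3))**2 = (20 - 12)**2 = 8**2 = 64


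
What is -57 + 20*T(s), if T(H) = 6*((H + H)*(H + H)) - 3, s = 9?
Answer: 38763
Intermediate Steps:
T(H) = -3 + 24*H² (T(H) = 6*((2*H)*(2*H)) - 3 = 6*(4*H²) - 3 = 24*H² - 3 = -3 + 24*H²)
-57 + 20*T(s) = -57 + 20*(-3 + 24*9²) = -57 + 20*(-3 + 24*81) = -57 + 20*(-3 + 1944) = -57 + 20*1941 = -57 + 38820 = 38763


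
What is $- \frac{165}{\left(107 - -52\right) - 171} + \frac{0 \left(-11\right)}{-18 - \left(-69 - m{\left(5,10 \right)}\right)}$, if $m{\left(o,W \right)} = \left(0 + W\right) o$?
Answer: $\frac{55}{4} \approx 13.75$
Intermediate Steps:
$m{\left(o,W \right)} = W o$
$- \frac{165}{\left(107 - -52\right) - 171} + \frac{0 \left(-11\right)}{-18 - \left(-69 - m{\left(5,10 \right)}\right)} = - \frac{165}{\left(107 - -52\right) - 171} + \frac{0 \left(-11\right)}{-18 - \left(-69 - 10 \cdot 5\right)} = - \frac{165}{\left(107 + 52\right) - 171} + \frac{0}{-18 - \left(-69 - 50\right)} = - \frac{165}{159 - 171} + \frac{0}{-18 - \left(-69 - 50\right)} = - \frac{165}{-12} + \frac{0}{-18 - -119} = \left(-165\right) \left(- \frac{1}{12}\right) + \frac{0}{-18 + 119} = \frac{55}{4} + \frac{0}{101} = \frac{55}{4} + 0 \cdot \frac{1}{101} = \frac{55}{4} + 0 = \frac{55}{4}$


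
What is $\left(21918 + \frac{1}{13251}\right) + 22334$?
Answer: $\frac{586383253}{13251} \approx 44252.0$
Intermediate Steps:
$\left(21918 + \frac{1}{13251}\right) + 22334 = \frac{290435419}{13251} + 22334 = \frac{586383253}{13251}$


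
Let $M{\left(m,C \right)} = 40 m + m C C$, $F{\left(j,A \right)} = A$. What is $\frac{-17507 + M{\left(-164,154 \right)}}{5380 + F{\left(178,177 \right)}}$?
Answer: $- \frac{3913491}{5557} \approx -704.25$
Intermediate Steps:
$M{\left(m,C \right)} = 40 m + m C^{2}$ ($M{\left(m,C \right)} = 40 m + C m C = 40 m + m C^{2}$)
$\frac{-17507 + M{\left(-164,154 \right)}}{5380 + F{\left(178,177 \right)}} = \frac{-17507 - 164 \left(40 + 154^{2}\right)}{5380 + 177} = \frac{-17507 - 164 \left(40 + 23716\right)}{5557} = \left(-17507 - 3895984\right) \frac{1}{5557} = \left(-3913491\right) \frac{1}{5557} = - \frac{3913491}{5557}$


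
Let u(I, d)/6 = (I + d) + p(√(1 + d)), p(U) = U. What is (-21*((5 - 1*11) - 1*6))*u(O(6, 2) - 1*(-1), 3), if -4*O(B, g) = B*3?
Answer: 2268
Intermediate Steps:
O(B, g) = -3*B/4 (O(B, g) = -B*3/4 = -3*B/4)
u(I, d) = 6*I + 6*d + 6*√(1 + d) (u(I, d) = 6*((I + d) + √(1 + d)) = 6*(I + d + √(1 + d)) = 6*I + 6*d + 6*√(1 + d))
(-21*((5 - 1*11) - 1*6))*u(O(6, 2) - 1*(-1), 3) = (-21*((5 - 1*11) - 1*6))*(6*(-¾*6 - 1*(-1)) + 6*3 + 6*√(1 + 3)) = (-21*((5 - 11) - 6))*(6*(-9/2 + 1) + 18 + 6*√4) = (-21*(-6 - 6))*(6*(-7/2) + 18 + 6*2) = (-21*(-12))*(-21 + 18 + 12) = 252*9 = 2268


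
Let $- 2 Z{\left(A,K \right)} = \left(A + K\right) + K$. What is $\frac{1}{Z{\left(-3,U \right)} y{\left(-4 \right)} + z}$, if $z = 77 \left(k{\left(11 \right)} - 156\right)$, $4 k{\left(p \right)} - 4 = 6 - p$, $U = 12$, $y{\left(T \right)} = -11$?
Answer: $- \frac{4}{47663} \approx -8.3923 \cdot 10^{-5}$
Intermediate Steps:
$k{\left(p \right)} = \frac{5}{2} - \frac{p}{4}$ ($k{\left(p \right)} = 1 + \frac{6 - p}{4} = 1 - \left(- \frac{3}{2} + \frac{p}{4}\right) = \frac{5}{2} - \frac{p}{4}$)
$Z{\left(A,K \right)} = - K - \frac{A}{2}$ ($Z{\left(A,K \right)} = - \frac{\left(A + K\right) + K}{2} = - \frac{A + 2 K}{2} = - K - \frac{A}{2}$)
$z = - \frac{48125}{4}$ ($z = 77 \left(\left(\frac{5}{2} - \frac{11}{4}\right) - 156\right) = 77 \left(- \frac{1}{4} - 156\right) = 77 \left(- \frac{625}{4}\right) = - \frac{48125}{4} \approx -12031.0$)
$\frac{1}{Z{\left(-3,U \right)} y{\left(-4 \right)} + z} = \frac{1}{\left(\left(-1\right) 12 - - \frac{3}{2}\right) \left(-11\right) - \frac{48125}{4}} = \frac{1}{\left(-12 + \frac{3}{2}\right) \left(-11\right) - \frac{48125}{4}} = \frac{1}{\left(- \frac{21}{2}\right) \left(-11\right) - \frac{48125}{4}} = \frac{1}{\frac{231}{2} - \frac{48125}{4}} = \frac{1}{- \frac{47663}{4}} = - \frac{4}{47663}$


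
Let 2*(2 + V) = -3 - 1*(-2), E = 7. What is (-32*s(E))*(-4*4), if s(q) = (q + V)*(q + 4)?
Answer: 25344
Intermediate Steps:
V = -5/2 (V = -2 + (-3 - 1*(-2))/2 = -2 + (-3 + 2)/2 = -2 + (½)*(-1) = -2 - ½ = -5/2 ≈ -2.5000)
s(q) = (4 + q)*(-5/2 + q) (s(q) = (q - 5/2)*(q + 4) = (-5/2 + q)*(4 + q) = (4 + q)*(-5/2 + q))
(-32*s(E))*(-4*4) = (-32*(-10 + 7² + (3/2)*7))*(-4*4) = -32*(-10 + 49 + 21/2)*(-16) = -32*99/2*(-16) = -1584*(-16) = 25344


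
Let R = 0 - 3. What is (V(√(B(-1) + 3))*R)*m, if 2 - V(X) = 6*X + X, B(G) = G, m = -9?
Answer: 54 - 189*√2 ≈ -213.29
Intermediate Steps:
V(X) = 2 - 7*X (V(X) = 2 - (6*X + X) = 2 - 7*X)
R = -3
(V(√(B(-1) + 3))*R)*m = ((2 - 7*√(-1 + 3))*(-3))*(-9) = ((2 - 7*√2)*(-3))*(-9) = (-6 + 21*√2)*(-9) = 54 - 189*√2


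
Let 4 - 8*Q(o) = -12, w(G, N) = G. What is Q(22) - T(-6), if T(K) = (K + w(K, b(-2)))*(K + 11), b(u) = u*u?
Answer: 62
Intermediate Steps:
b(u) = u**2
Q(o) = 2 (Q(o) = 1/2 - 1/8*(-12) = 1/2 + 3/2 = 2)
T(K) = 2*K*(11 + K) (T(K) = (K + K)*(K + 11) = (2*K)*(11 + K) = 2*K*(11 + K))
Q(22) - T(-6) = 2 - 2*(-6)*(11 - 6) = 2 - 2*(-6)*5 = 2 - 1*(-60) = 2 + 60 = 62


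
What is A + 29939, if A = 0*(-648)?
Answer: 29939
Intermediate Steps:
A = 0
A + 29939 = 0 + 29939 = 29939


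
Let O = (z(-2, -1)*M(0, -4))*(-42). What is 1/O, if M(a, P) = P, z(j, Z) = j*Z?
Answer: 1/336 ≈ 0.0029762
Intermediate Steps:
z(j, Z) = Z*j
O = 336 (O = (-1*(-2)*(-4))*(-42) = (2*(-4))*(-42) = -8*(-42) = 336)
1/O = 1/336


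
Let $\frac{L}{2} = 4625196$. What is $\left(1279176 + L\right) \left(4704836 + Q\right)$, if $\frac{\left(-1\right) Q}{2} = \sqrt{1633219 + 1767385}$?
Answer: $49539890590848 - 42118272 \sqrt{850151} \approx 4.9501 \cdot 10^{13}$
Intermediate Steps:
$L = 9250392$ ($L = 2 \cdot 4625196 = 9250392$)
$Q = - 4 \sqrt{850151}$ ($Q = - 2 \sqrt{1633219 + 1767385} = - 2 \sqrt{3400604} = - 2 \cdot 2 \sqrt{850151} = - 4 \sqrt{850151} \approx -3688.1$)
$\left(1279176 + L\right) \left(4704836 + Q\right) = \left(1279176 + 9250392\right) \left(4704836 - 4 \sqrt{850151}\right) = 10529568 \left(4704836 - 4 \sqrt{850151}\right) = 49539890590848 - 42118272 \sqrt{850151}$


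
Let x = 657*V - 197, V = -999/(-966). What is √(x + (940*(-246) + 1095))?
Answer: 17*I*√82395614/322 ≈ 479.23*I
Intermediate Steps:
V = 333/322 (V = -999*(-1/966) = 333/322 ≈ 1.0342)
x = 155347/322 (x = 657*(333/322) - 197 = 218781/322 - 197 = 155347/322 ≈ 482.44)
√(x + (940*(-246) + 1095)) = √(155347/322 + (940*(-246) + 1095)) = √(155347/322 + (-231240 + 1095)) = √(155347/322 - 230145) = √(-73951343/322) = 17*I*√82395614/322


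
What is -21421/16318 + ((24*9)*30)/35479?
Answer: -654255019/578946322 ≈ -1.1301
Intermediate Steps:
-21421/16318 + ((24*9)*30)/35479 = -21421*1/16318 + (216*30)*(1/35479) = -21421/16318 + 6480*(1/35479) = -21421/16318 + 6480/35479 = -654255019/578946322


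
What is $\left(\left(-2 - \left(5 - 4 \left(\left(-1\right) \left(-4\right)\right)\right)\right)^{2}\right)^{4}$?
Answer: $43046721$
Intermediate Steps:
$\left(\left(-2 - \left(5 - 4 \left(\left(-1\right) \left(-4\right)\right)\right)\right)^{2}\right)^{4} = \left(\left(-2 + \left(4 \cdot 4 - 5\right)\right)^{2}\right)^{4} = \left(\left(-2 + \left(16 - 5\right)\right)^{2}\right)^{4} = \left(\left(-2 + 11\right)^{2}\right)^{4} = \left(9^{2}\right)^{4} = 81^{4} = 43046721$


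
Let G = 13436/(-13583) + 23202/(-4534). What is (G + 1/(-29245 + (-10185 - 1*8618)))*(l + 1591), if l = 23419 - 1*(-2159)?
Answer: -245465793031535749/1479525775728 ≈ -1.6591e+5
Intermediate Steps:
G = -188035795/30792661 (G = 13436*(-1/13583) + 23202*(-1/4534) = -13436/13583 - 11601/2267 = -188035795/30792661 ≈ -6.1065)
l = 25578 (l = 23419 + 2159 = 25578)
(G + 1/(-29245 + (-10185 - 1*8618)))*(l + 1591) = (-188035795/30792661 + 1/(-29245 + (-10185 - 1*8618)))*(25578 + 1591) = (-188035795/30792661 + 1/(-29245 + (-10185 - 8618)))*27169 = (-188035795/30792661 + 1/(-29245 - 18803))*27169 = (-188035795/30792661 + 1/(-48048))*27169 = (-188035795/30792661 - 1/48048)*27169 = -9034774670821/1479525775728*27169 = -245465793031535749/1479525775728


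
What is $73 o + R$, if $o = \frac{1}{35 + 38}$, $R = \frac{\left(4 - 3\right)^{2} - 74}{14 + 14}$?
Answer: $- \frac{45}{28} \approx -1.6071$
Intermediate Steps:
$R = - \frac{73}{28}$ ($R = \frac{1^{2} - 74}{28} = \left(1 - 74\right) \frac{1}{28} = \left(-73\right) \frac{1}{28} = - \frac{73}{28} \approx -2.6071$)
$o = \frac{1}{73} \approx 0.013699$
$73 o + R = 73 \cdot \frac{1}{73} - \frac{73}{28} = 1 - \frac{73}{28} = - \frac{45}{28}$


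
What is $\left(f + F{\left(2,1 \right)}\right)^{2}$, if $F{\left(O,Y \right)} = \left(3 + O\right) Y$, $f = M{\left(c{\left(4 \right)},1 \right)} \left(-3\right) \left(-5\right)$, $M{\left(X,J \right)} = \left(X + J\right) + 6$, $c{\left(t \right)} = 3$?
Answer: $24025$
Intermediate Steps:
$M{\left(X,J \right)} = 6 + J + X$ ($M{\left(X,J \right)} = \left(J + X\right) + 6 = 6 + J + X$)
$f = 150$ ($f = \left(6 + 1 + 3\right) \left(-3\right) \left(-5\right) = 10 \left(-3\right) \left(-5\right) = \left(-30\right) \left(-5\right) = 150$)
$F{\left(O,Y \right)} = Y \left(3 + O\right)$
$\left(f + F{\left(2,1 \right)}\right)^{2} = \left(150 + 1 \left(3 + 2\right)\right)^{2} = \left(150 + 1 \cdot 5\right)^{2} = \left(150 + 5\right)^{2} = 155^{2} = 24025$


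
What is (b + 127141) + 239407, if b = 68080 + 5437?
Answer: 440065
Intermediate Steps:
b = 73517
(b + 127141) + 239407 = (73517 + 127141) + 239407 = 200658 + 239407 = 440065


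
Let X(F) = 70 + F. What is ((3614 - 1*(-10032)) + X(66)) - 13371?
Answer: 411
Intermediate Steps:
((3614 - 1*(-10032)) + X(66)) - 13371 = ((3614 - 1*(-10032)) + (70 + 66)) - 13371 = ((3614 + 10032) + 136) - 13371 = (13646 + 136) - 13371 = 13782 - 13371 = 411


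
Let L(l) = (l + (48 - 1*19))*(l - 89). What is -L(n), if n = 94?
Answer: -615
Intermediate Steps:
L(l) = (-89 + l)*(29 + l) (L(l) = (l + (48 - 19))*(-89 + l) = (l + 29)*(-89 + l) = (29 + l)*(-89 + l) = (-89 + l)*(29 + l))
-L(n) = -(-2581 + 94**2 - 60*94) = -(-2581 + 8836 - 5640) = -1*615 = -615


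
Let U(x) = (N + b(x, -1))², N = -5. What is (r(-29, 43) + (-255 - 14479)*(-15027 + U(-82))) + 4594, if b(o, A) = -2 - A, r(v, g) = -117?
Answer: 220881871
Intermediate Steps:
U(x) = 36 (U(x) = (-5 + (-2 - 1*(-1)))² = (-5 + (-2 + 1))² = (-5 - 1)² = (-6)² = 36)
(r(-29, 43) + (-255 - 14479)*(-15027 + U(-82))) + 4594 = (-117 + (-255 - 14479)*(-15027 + 36)) + 4594 = (-117 - 14734*(-14991)) + 4594 = (-117 + 220877394) + 4594 = 220877277 + 4594 = 220881871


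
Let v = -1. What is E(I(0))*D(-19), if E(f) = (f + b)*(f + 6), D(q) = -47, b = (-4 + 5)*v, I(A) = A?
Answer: 282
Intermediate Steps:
b = -1 (b = (-4 + 5)*(-1) = 1*(-1) = -1)
E(f) = (-1 + f)*(6 + f) (E(f) = (f - 1)*(f + 6) = (-1 + f)*(6 + f))
E(I(0))*D(-19) = (-6 + 0² + 5*0)*(-47) = (-6 + 0 + 0)*(-47) = -6*(-47) = 282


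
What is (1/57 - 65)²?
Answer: 13719616/3249 ≈ 4222.7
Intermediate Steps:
(1/57 - 65)² = (-3704/57)² = 13719616/3249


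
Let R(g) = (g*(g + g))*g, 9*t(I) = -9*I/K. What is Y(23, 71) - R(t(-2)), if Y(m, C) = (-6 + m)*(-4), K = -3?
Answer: -1820/27 ≈ -67.407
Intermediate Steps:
Y(m, C) = 24 - 4*m
t(I) = I/3 (t(I) = (-9*(-I/3))/9 = (-(-3)*I)/9 = (3*I)/9 = I/3)
R(g) = 2*g³ (R(g) = (g*(2*g))*g = (2*g²)*g = 2*g³)
Y(23, 71) - R(t(-2)) = (24 - 4*23) - 2*((⅓)*(-2))³ = (24 - 92) - 2*(-⅔)³ = -68 - 2*(-8)/27 = -68 - 1*(-16/27) = -68 + 16/27 = -1820/27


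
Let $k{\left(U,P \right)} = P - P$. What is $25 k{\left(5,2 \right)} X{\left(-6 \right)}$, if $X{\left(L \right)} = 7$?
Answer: $0$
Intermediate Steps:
$k{\left(U,P \right)} = 0$
$25 k{\left(5,2 \right)} X{\left(-6 \right)} = 25 \cdot 0 \cdot 7 = 0 \cdot 7 = 0$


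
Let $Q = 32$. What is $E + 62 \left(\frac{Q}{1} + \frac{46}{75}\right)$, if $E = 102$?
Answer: $\frac{159302}{75} \approx 2124.0$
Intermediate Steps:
$E + 62 \left(\frac{Q}{1} + \frac{46}{75}\right) = 102 + 62 \left(\frac{32}{1} + \frac{46}{75}\right) = 102 + 62 \left(32 \cdot 1 + 46 \cdot \frac{1}{75}\right) = 102 + 62 \left(32 + \frac{46}{75}\right) = 102 + 62 \cdot \frac{2446}{75} = 102 + \frac{151652}{75} = \frac{159302}{75}$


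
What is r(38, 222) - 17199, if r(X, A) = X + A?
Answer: -16939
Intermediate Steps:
r(X, A) = A + X
r(38, 222) - 17199 = (222 + 38) - 17199 = 260 - 17199 = -16939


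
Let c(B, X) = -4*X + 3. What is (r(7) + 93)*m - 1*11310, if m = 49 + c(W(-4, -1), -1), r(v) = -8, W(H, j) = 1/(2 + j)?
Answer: -6550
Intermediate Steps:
c(B, X) = 3 - 4*X
m = 56 (m = 49 + (3 - 4*(-1)) = 49 + (3 + 4) = 49 + 7 = 56)
(r(7) + 93)*m - 1*11310 = (-8 + 93)*56 - 1*11310 = 85*56 - 11310 = 4760 - 11310 = -6550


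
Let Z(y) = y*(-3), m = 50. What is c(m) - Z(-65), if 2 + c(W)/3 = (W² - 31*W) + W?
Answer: 2799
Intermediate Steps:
Z(y) = -3*y
c(W) = -6 - 90*W + 3*W² (c(W) = -6 + 3*((W² - 31*W) + W) = -6 + 3*(W² - 30*W) = -6 + (-90*W + 3*W²) = -6 - 90*W + 3*W²)
c(m) - Z(-65) = (-6 - 90*50 + 3*50²) - (-3)*(-65) = (-6 - 4500 + 3*2500) - 1*195 = (-6 - 4500 + 7500) - 195 = 2994 - 195 = 2799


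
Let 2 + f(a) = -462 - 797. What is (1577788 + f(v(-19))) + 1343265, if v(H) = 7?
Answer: 2919792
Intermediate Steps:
f(a) = -1261 (f(a) = -2 + (-462 - 797) = -2 - 1259 = -1261)
(1577788 + f(v(-19))) + 1343265 = (1577788 - 1261) + 1343265 = 1576527 + 1343265 = 2919792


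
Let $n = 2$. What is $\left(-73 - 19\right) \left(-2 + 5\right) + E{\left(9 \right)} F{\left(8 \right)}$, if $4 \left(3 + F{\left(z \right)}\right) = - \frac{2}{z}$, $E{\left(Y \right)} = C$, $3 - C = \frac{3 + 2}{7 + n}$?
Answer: $- \frac{20411}{72} \approx -283.49$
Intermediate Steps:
$C = \frac{22}{9}$ ($C = 3 - \frac{3 + 2}{7 + 2} = 3 - \frac{5}{9} = \frac{22}{9} \approx 2.4444$)
$E{\left(Y \right)} = \frac{22}{9}$
$F{\left(z \right)} = -3 - \frac{1}{2 z}$ ($F{\left(z \right)} = -3 + \frac{\left(-2\right) \frac{1}{z}}{4} = -3 - \frac{1}{2 z}$)
$\left(-73 - 19\right) \left(-2 + 5\right) + E{\left(9 \right)} F{\left(8 \right)} = \left(-73 - 19\right) \left(-2 + 5\right) + \frac{22 \left(-3 - \frac{1}{2 \cdot 8}\right)}{9} = \left(-92\right) 3 + \frac{22 \left(-3 - \frac{1}{16}\right)}{9} = -276 + \frac{22 \left(-3 - \frac{1}{16}\right)}{9} = -276 + \frac{22}{9} \left(- \frac{49}{16}\right) = -276 - \frac{539}{72} = - \frac{20411}{72}$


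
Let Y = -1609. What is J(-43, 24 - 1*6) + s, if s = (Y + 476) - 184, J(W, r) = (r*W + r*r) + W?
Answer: -1810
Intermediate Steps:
J(W, r) = W + r**2 + W*r (J(W, r) = (W*r + r**2) + W = (r**2 + W*r) + W = W + r**2 + W*r)
s = -1317 (s = (-1609 + 476) - 184 = -1133 - 184 = -1317)
J(-43, 24 - 1*6) + s = (-43 + (24 - 1*6)**2 - 43*(24 - 1*6)) - 1317 = (-43 + (24 - 6)**2 - 43*(24 - 6)) - 1317 = (-43 + 18**2 - 43*18) - 1317 = (-43 + 324 - 774) - 1317 = -493 - 1317 = -1810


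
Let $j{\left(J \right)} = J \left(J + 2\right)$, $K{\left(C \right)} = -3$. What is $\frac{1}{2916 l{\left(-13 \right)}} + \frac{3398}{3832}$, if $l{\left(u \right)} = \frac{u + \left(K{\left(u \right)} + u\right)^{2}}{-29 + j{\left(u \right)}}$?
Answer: $\frac{100342453}{113137884} \approx 0.8869$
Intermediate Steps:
$j{\left(J \right)} = J \left(2 + J\right)$
$l{\left(u \right)} = \frac{u + \left(-3 + u\right)^{2}}{-29 + u \left(2 + u\right)}$
$\frac{1}{2916 l{\left(-13 \right)}} + \frac{3398}{3832} = \frac{1}{2916 \frac{-13 + \left(-3 - 13\right)^{2}}{-29 - 13 \left(2 - 13\right)}} + \frac{3398}{3832} = \frac{1}{2916 \frac{-13 + \left(-16\right)^{2}}{-29 - -143}} + 3398 \cdot \frac{1}{3832} = \frac{1}{2916 \frac{-13 + 256}{-29 + 143}} + \frac{1699}{1916} = \frac{1}{2916 \cdot \frac{1}{114} \cdot 243} + \frac{1699}{1916} = \frac{1}{2916 \cdot \frac{81}{38}} + \frac{1699}{1916} = \frac{1}{2916} \cdot \frac{38}{81} + \frac{1699}{1916} = \frac{19}{118098} + \frac{1699}{1916} = \frac{100342453}{113137884}$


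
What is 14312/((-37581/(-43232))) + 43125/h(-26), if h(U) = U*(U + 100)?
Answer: 1188828122191/72305844 ≈ 16442.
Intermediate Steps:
h(U) = U*(100 + U)
14312/((-37581/(-43232))) + 43125/h(-26) = 14312/((-37581/(-43232))) + 43125/((-26*(100 - 26))) = 14312/((-37581*(-1/43232))) + 43125/((-26*74)) = 14312/(37581/43232) + 43125/(-1924) = 14312*(43232/37581) + 43125*(-1/1924) = 618736384/37581 - 43125/1924 = 1188828122191/72305844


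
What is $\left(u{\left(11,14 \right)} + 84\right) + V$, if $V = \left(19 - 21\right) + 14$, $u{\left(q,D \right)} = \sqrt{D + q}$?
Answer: $101$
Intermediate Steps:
$V = 12$ ($V = -2 + 14 = 12$)
$\left(u{\left(11,14 \right)} + 84\right) + V = \left(\sqrt{14 + 11} + 84\right) + 12 = \left(\sqrt{25} + 84\right) + 12 = \left(5 + 84\right) + 12 = 89 + 12 = 101$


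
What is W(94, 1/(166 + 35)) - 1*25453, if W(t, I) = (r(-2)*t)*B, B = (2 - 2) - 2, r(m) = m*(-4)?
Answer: -26957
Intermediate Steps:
r(m) = -4*m
B = -2 (B = 0 - 2 = -2)
W(t, I) = -16*t (W(t, I) = ((-4*(-2))*t)*(-2) = (8*t)*(-2) = -16*t)
W(94, 1/(166 + 35)) - 1*25453 = -16*94 - 1*25453 = -1504 - 25453 = -26957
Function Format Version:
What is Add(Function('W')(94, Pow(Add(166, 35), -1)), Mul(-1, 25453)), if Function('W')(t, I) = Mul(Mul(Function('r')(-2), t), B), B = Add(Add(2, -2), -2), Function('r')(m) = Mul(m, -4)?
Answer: -26957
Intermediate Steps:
Function('r')(m) = Mul(-4, m)
B = -2 (B = Add(0, -2) = -2)
Function('W')(t, I) = Mul(-16, t) (Function('W')(t, I) = Mul(Mul(Mul(-4, -2), t), -2) = Mul(Mul(8, t), -2) = Mul(-16, t))
Add(Function('W')(94, Pow(Add(166, 35), -1)), Mul(-1, 25453)) = Add(Mul(-16, 94), Mul(-1, 25453)) = Add(-1504, -25453) = -26957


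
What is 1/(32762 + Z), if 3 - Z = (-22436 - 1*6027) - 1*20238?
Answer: 1/81466 ≈ 1.2275e-5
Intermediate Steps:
Z = 48704 (Z = 3 - ((-22436 - 1*6027) - 1*20238) = 3 - ((-22436 - 6027) - 20238) = 3 - (-28463 - 20238) = 3 - 1*(-48701) = 3 + 48701 = 48704)
1/(32762 + Z) = 1/(32762 + 48704) = 1/81466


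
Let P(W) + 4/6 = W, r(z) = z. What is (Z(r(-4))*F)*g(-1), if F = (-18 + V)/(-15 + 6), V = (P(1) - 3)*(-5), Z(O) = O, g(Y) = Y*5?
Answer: 280/27 ≈ 10.370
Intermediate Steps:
g(Y) = 5*Y
P(W) = -⅔ + W
V = 40/3 (V = ((-⅔ + 1) - 3)*(-5) = (⅓ - 3)*(-5) = -8/3*(-5) = 40/3 ≈ 13.333)
F = 14/27 (F = (-18 + 40/3)/(-15 + 6) = -14/3/(-9) = -14/3*(-⅑) = 14/27 ≈ 0.51852)
(Z(r(-4))*F)*g(-1) = (-4*14/27)*(5*(-1)) = -56/27*(-5) = 280/27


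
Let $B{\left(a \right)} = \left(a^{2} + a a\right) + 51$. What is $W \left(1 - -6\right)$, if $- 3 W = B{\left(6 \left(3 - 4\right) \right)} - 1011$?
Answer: $2072$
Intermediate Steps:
$B{\left(a \right)} = 51 + 2 a^{2}$ ($B{\left(a \right)} = \left(a^{2} + a^{2}\right) + 51 = 2 a^{2} + 51 = 51 + 2 a^{2}$)
$W = 296$ ($W = - \frac{\left(51 + 2 \left(6 \left(3 - 4\right)\right)^{2}\right) - 1011}{3} = - \frac{\left(51 + 2 \left(6 \left(-1\right)\right)^{2}\right) - 1011}{3} = - \frac{\left(51 + 2 \left(-6\right)^{2}\right) - 1011}{3} = - \frac{\left(51 + 2 \cdot 36\right) - 1011}{3} = - \frac{\left(51 + 72\right) - 1011}{3} = - \frac{123 - 1011}{3} = \left(- \frac{1}{3}\right) \left(-888\right) = 296$)
$W \left(1 - -6\right) = 296 \left(1 - -6\right) = 296 \left(1 + 6\right) = 296 \cdot 7 = 2072$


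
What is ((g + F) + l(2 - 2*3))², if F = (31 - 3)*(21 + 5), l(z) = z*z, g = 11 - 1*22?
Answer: 537289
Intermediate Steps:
g = -11 (g = 11 - 22 = -11)
l(z) = z²
F = 728 (F = 28*26 = 728)
((g + F) + l(2 - 2*3))² = ((-11 + 728) + (2 - 2*3)²)² = (717 + (2 - 6)²)² = (717 + (-4)²)² = (717 + 16)² = 733² = 537289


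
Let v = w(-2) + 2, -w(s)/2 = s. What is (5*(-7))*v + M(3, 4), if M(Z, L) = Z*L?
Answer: -198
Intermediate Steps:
w(s) = -2*s
M(Z, L) = L*Z
v = 6 (v = -2*(-2) + 2 = 4 + 2 = 6)
(5*(-7))*v + M(3, 4) = (5*(-7))*6 + 4*3 = -35*6 + 12 = -210 + 12 = -198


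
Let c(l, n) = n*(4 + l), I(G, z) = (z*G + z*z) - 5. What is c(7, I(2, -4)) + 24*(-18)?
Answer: -399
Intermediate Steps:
I(G, z) = -5 + z² + G*z (I(G, z) = (G*z + z²) - 5 = (z² + G*z) - 5 = -5 + z² + G*z)
c(7, I(2, -4)) + 24*(-18) = (-5 + (-4)² + 2*(-4))*(4 + 7) + 24*(-18) = (-5 + 16 - 8)*11 - 432 = 3*11 - 432 = 33 - 432 = -399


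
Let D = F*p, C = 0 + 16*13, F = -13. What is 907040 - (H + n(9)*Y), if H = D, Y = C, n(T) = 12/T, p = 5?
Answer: 2720483/3 ≈ 9.0683e+5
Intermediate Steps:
C = 208 (C = 0 + 208 = 208)
Y = 208
D = -65 (D = -13*5 = -65)
H = -65
907040 - (H + n(9)*Y) = 907040 - (-65 + (12/9)*208) = 907040 - (-65 + (12*(⅑))*208) = 907040 - (-65 + (4/3)*208) = 907040 - (-65 + 832/3) = 907040 - 1*637/3 = 907040 - 637/3 = 2720483/3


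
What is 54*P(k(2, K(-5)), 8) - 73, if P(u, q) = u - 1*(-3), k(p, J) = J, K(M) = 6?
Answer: 413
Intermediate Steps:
P(u, q) = 3 + u (P(u, q) = u + 3 = 3 + u)
54*P(k(2, K(-5)), 8) - 73 = 54*(3 + 6) - 73 = 54*9 - 73 = 486 - 73 = 413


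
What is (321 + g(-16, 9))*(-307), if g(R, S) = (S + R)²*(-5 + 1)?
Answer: -38375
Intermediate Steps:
g(R, S) = -4*(R + S)² (g(R, S) = (R + S)²*(-4) = -4*(R + S)²)
(321 + g(-16, 9))*(-307) = (321 - 4*(-16 + 9)²)*(-307) = (321 - 4*(-7)²)*(-307) = (321 - 4*49)*(-307) = (321 - 196)*(-307) = 125*(-307) = -38375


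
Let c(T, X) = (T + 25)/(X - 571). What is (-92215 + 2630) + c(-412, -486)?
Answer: -94690958/1057 ≈ -89585.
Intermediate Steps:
c(T, X) = (25 + T)/(-571 + X)
(-92215 + 2630) + c(-412, -486) = (-92215 + 2630) + (25 - 412)/(-571 - 486) = -89585 - 387/(-1057) = -89585 - 1/1057*(-387) = -89585 + 387/1057 = -94690958/1057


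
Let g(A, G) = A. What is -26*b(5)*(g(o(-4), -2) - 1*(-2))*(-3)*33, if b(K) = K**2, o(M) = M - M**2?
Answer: -1158300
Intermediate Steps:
-26*b(5)*(g(o(-4), -2) - 1*(-2))*(-3)*33 = -26*5**2*(-4*(1 - 1*(-4)) - 1*(-2))*(-3)*33 = -650*(-4*(1 + 4) + 2)*(-3)*33 = -650*(-4*5 + 2)*(-3)*33 = -650*(-20 + 2)*(-3)*33 = -650*(-18*(-3))*33 = -650*54*33 = -26*1350*33 = -35100*33 = -1158300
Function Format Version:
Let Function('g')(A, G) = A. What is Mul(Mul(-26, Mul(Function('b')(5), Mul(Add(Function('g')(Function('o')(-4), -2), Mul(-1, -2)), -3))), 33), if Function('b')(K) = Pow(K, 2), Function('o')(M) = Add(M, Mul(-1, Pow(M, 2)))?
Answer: -1158300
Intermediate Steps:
Mul(Mul(-26, Mul(Function('b')(5), Mul(Add(Function('g')(Function('o')(-4), -2), Mul(-1, -2)), -3))), 33) = Mul(Mul(-26, Mul(Pow(5, 2), Mul(Add(Mul(-4, Add(1, Mul(-1, -4))), Mul(-1, -2)), -3))), 33) = Mul(Mul(-26, Mul(25, Mul(Add(Mul(-4, Add(1, 4)), 2), -3))), 33) = Mul(Mul(-26, Mul(25, Mul(Add(Mul(-4, 5), 2), -3))), 33) = Mul(Mul(-26, Mul(25, Mul(Add(-20, 2), -3))), 33) = Mul(Mul(-26, Mul(25, Mul(-18, -3))), 33) = Mul(Mul(-26, Mul(25, 54)), 33) = Mul(Mul(-26, 1350), 33) = Mul(-35100, 33) = -1158300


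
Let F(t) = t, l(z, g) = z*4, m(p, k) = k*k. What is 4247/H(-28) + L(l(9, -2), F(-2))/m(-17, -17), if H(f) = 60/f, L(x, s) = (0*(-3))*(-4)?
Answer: -29729/15 ≈ -1981.9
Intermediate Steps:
m(p, k) = k**2
l(z, g) = 4*z
L(x, s) = 0 (L(x, s) = 0*(-4) = 0)
4247/H(-28) + L(l(9, -2), F(-2))/m(-17, -17) = 4247/((60/(-28))) + 0/((-17)**2) = 4247/((60*(-1/28))) + 0/289 = 4247/(-15/7) + 0*(1/289) = 4247*(-7/15) + 0 = -29729/15 + 0 = -29729/15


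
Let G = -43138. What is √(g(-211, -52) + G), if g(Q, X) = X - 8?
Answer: I*√43198 ≈ 207.84*I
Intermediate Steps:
g(Q, X) = -8 + X
√(g(-211, -52) + G) = √((-8 - 52) - 43138) = √(-60 - 43138) = √(-43198) = I*√43198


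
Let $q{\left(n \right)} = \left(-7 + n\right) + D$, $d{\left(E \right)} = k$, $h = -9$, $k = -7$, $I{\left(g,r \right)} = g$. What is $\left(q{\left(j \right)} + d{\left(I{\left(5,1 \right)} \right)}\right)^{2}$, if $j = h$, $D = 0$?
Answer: $529$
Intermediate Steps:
$j = -9$
$d{\left(E \right)} = -7$
$q{\left(n \right)} = -7 + n$ ($q{\left(n \right)} = \left(-7 + n\right) + 0 = -7 + n$)
$\left(q{\left(j \right)} + d{\left(I{\left(5,1 \right)} \right)}\right)^{2} = \left(\left(-7 - 9\right) - 7\right)^{2} = \left(-16 - 7\right)^{2} = \left(-23\right)^{2} = 529$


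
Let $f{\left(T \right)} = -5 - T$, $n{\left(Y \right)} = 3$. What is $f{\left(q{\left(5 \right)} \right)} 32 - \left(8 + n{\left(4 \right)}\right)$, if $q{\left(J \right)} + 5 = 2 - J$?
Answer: $85$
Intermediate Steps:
$q{\left(J \right)} = -3 - J$ ($q{\left(J \right)} = -5 - \left(-2 + J\right) = -3 - J$)
$f{\left(q{\left(5 \right)} \right)} 32 - \left(8 + n{\left(4 \right)}\right) = \left(-5 - \left(-3 - 5\right)\right) 32 - 11 = \left(-5 - -8\right) 32 + \left(\left(-9 + 1\right) - 3\right) = \left(-5 + 8\right) 32 - 11 = 3 \cdot 32 - 11 = 96 - 11 = 85$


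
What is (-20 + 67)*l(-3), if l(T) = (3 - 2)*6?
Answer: 282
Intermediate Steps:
l(T) = 6 (l(T) = 1*6 = 6)
(-20 + 67)*l(-3) = (-20 + 67)*6 = 47*6 = 282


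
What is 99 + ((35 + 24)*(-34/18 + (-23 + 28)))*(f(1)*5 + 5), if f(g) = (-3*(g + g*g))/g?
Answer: -40409/9 ≈ -4489.9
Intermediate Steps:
f(g) = (-3*g - 3*g**2)/g (f(g) = (-3*(g + g**2))/g = (-3*g - 3*g**2)/g)
99 + ((35 + 24)*(-34/18 + (-23 + 28)))*(f(1)*5 + 5) = 99 + ((35 + 24)*(-34/18 + (-23 + 28)))*((-3 - 3*1)*5 + 5) = 99 + (59*(-34*1/18 + 5))*((-3 - 3)*5 + 5) = 99 + (59*(-17/9 + 5))*(-6*5 + 5) = 99 + (59*(28/9))*(-30 + 5) = 99 + (1652/9)*(-25) = 99 - 41300/9 = -40409/9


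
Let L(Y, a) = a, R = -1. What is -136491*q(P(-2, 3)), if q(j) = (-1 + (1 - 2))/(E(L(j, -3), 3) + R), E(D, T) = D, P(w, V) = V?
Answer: -136491/2 ≈ -68246.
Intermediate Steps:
q(j) = ½ (q(j) = (-1 + (1 - 2))/(-3 - 1) = (-1 - 1)/(-4) = -2*(-¼) = ½)
-136491*q(P(-2, 3)) = -136491*½ = -136491/2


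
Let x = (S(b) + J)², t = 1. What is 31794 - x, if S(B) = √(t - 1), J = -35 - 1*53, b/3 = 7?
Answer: 24050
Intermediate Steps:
b = 21 (b = 3*7 = 21)
J = -88 (J = -35 - 53 = -88)
S(B) = 0 (S(B) = √(1 - 1) = √0 = 0)
x = 7744 (x = (0 - 88)² = (-88)² = 7744)
31794 - x = 31794 - 1*7744 = 31794 - 7744 = 24050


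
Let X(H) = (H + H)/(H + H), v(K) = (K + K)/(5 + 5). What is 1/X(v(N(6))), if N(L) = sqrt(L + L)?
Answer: 1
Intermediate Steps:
N(L) = sqrt(2)*sqrt(L) (N(L) = sqrt(2*L) = sqrt(2)*sqrt(L))
v(K) = K/5 (v(K) = (2*K)/10 = (2*K)*(1/10) = K/5)
X(H) = 1 (X(H) = (2*H)/((2*H)) = (2*H)*(1/(2*H)) = 1)
1/X(v(N(6))) = 1/1 = 1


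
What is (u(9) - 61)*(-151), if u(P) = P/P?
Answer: 9060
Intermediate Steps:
u(P) = 1
(u(9) - 61)*(-151) = (1 - 61)*(-151) = -60*(-151) = 9060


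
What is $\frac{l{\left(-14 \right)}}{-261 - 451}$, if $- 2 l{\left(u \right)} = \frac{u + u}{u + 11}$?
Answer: $\frac{7}{1068} \approx 0.0065543$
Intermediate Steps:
$l{\left(u \right)} = - \frac{u}{11 + u}$ ($l{\left(u \right)} = - \frac{\left(u + u\right) \frac{1}{u + 11}}{2} = - \frac{2 u \frac{1}{11 + u}}{2} = - \frac{u}{11 + u}$)
$\frac{l{\left(-14 \right)}}{-261 - 451} = \frac{\left(-1\right) \left(-14\right) \frac{1}{11 - 14}}{-261 - 451} = \frac{\left(-1\right) \left(-14\right) \frac{1}{-3}}{-712} = \left(-1\right) \left(-14\right) \left(- \frac{1}{3}\right) \left(- \frac{1}{712}\right) = \left(- \frac{14}{3}\right) \left(- \frac{1}{712}\right) = \frac{7}{1068}$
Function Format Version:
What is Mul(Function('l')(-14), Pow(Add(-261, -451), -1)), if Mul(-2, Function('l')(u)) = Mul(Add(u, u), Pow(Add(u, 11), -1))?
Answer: Rational(7, 1068) ≈ 0.0065543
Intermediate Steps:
Function('l')(u) = Mul(-1, u, Pow(Add(11, u), -1)) (Function('l')(u) = Mul(Rational(-1, 2), Mul(Add(u, u), Pow(Add(u, 11), -1))) = Mul(Rational(-1, 2), Mul(Mul(2, u), Pow(Add(11, u), -1))) = Mul(Rational(-1, 2), Mul(2, u, Pow(Add(11, u), -1))) = Mul(-1, u, Pow(Add(11, u), -1)))
Mul(Function('l')(-14), Pow(Add(-261, -451), -1)) = Mul(Mul(-1, -14, Pow(Add(11, -14), -1)), Pow(Add(-261, -451), -1)) = Mul(Mul(-1, -14, Pow(-3, -1)), Pow(-712, -1)) = Mul(Mul(-1, -14, Rational(-1, 3)), Rational(-1, 712)) = Mul(Rational(-14, 3), Rational(-1, 712)) = Rational(7, 1068)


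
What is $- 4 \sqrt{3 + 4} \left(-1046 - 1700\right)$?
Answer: $10984 \sqrt{7} \approx 29061.0$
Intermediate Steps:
$- 4 \sqrt{3 + 4} \left(-1046 - 1700\right) = - 4 \sqrt{7} \left(-2746\right) = 10984 \sqrt{7}$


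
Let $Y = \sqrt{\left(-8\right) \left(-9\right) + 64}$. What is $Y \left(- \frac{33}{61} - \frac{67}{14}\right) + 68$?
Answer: $68 - \frac{4549 \sqrt{34}}{427} \approx 5.8806$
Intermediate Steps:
$Y = 2 \sqrt{34}$ ($Y = \sqrt{72 + 64} = \sqrt{136} = 2 \sqrt{34} \approx 11.662$)
$Y \left(- \frac{33}{61} - \frac{67}{14}\right) + 68 = 2 \sqrt{34} \left(- \frac{33}{61} - \frac{67}{14}\right) + 68 = 2 \sqrt{34} \left(- \frac{4549}{854}\right) + 68 = - \frac{4549 \sqrt{34}}{427} + 68 = 68 - \frac{4549 \sqrt{34}}{427}$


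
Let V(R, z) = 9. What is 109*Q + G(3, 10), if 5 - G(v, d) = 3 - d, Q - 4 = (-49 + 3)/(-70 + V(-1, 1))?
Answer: 32342/61 ≈ 530.20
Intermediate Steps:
Q = 290/61 (Q = 4 + (-49 + 3)/(-70 + 9) = 4 - 46/(-61) = 4 - 46*(-1/61) = 4 + 46/61 = 290/61 ≈ 4.7541)
G(v, d) = 2 + d (G(v, d) = 5 - (3 - d) = 5 + (-3 + d) = 2 + d)
109*Q + G(3, 10) = 109*(290/61) + (2 + 10) = 31610/61 + 12 = 32342/61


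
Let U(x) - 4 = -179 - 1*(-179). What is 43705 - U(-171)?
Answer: 43701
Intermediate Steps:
U(x) = 4 (U(x) = 4 + (-179 - 1*(-179)) = 4 + (-179 + 179) = 4 + 0 = 4)
43705 - U(-171) = 43705 - 1*4 = 43705 - 4 = 43701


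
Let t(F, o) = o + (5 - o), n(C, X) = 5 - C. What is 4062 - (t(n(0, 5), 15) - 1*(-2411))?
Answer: 1646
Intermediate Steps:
t(F, o) = 5
4062 - (t(n(0, 5), 15) - 1*(-2411)) = 4062 - (5 - 1*(-2411)) = 4062 - (5 + 2411) = 4062 - 1*2416 = 4062 - 2416 = 1646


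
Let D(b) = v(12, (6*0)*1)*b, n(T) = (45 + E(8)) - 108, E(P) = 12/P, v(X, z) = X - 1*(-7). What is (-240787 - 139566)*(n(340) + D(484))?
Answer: -6948668957/2 ≈ -3.4743e+9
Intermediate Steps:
v(X, z) = 7 + X (v(X, z) = X + 7 = 7 + X)
n(T) = -123/2 (n(T) = (45 + 12/8) - 108 = (45 + 12*(⅛)) - 108 = (45 + 3/2) - 108 = 93/2 - 108 = -123/2)
D(b) = 19*b (D(b) = (7 + 12)*b = 19*b)
(-240787 - 139566)*(n(340) + D(484)) = (-240787 - 139566)*(-123/2 + 19*484) = -380353*(-123/2 + 9196) = -380353*18269/2 = -6948668957/2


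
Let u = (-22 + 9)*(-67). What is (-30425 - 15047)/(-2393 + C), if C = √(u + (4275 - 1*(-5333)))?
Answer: 54407248/2857985 + 22736*√10479/2857985 ≈ 19.851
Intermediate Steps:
u = 871 (u = -13*(-67) = 871)
C = √10479 (C = √(871 + (4275 - 1*(-5333))) = √(871 + (4275 + 5333)) = √(871 + 9608) = √10479 ≈ 102.37)
(-30425 - 15047)/(-2393 + C) = (-30425 - 15047)/(-2393 + √10479) = -45472/(-2393 + √10479)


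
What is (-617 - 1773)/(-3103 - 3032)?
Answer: 478/1227 ≈ 0.38957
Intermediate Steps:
(-617 - 1773)/(-3103 - 3032) = -2390/(-6135) = -2390*(-1/6135) = 478/1227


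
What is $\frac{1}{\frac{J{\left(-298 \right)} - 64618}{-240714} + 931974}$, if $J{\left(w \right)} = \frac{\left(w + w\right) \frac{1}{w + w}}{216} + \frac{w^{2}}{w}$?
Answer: $\frac{51994224}{48457278940031} \approx 1.073 \cdot 10^{-6}$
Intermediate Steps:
$J{\left(w \right)} = \frac{1}{216} + w$ ($J{\left(w \right)} = \frac{2 w}{2 w} \frac{1}{216} + w = 2 w \frac{1}{2 w} \frac{1}{216} + w = 1 \cdot \frac{1}{216} + w = \frac{1}{216} + w$)
$\frac{1}{\frac{J{\left(-298 \right)} - 64618}{-240714} + 931974} = \frac{1}{\frac{\left(\frac{1}{216} - 298\right) - 64618}{-240714} + 931974} = \frac{1}{\left(- \frac{64367}{216} - 64618\right) \left(- \frac{1}{240714}\right) + 931974} = \frac{1}{\left(- \frac{14021855}{216}\right) \left(- \frac{1}{240714}\right) + 931974} = \frac{1}{\frac{14021855}{51994224} + 931974} = \frac{1}{\frac{48457278940031}{51994224}} = \frac{51994224}{48457278940031}$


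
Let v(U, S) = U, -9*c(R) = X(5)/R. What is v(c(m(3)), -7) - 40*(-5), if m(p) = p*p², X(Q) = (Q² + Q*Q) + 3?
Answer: 48547/243 ≈ 199.78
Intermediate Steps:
X(Q) = 3 + 2*Q² (X(Q) = (Q² + Q²) + 3 = 2*Q² + 3 = 3 + 2*Q²)
m(p) = p³
c(R) = -53/(9*R) (c(R) = -(3 + 2*5²)/(9*R) = -(3 + 2*25)/(9*R) = -(3 + 50)/(9*R) = -53/(9*R))
v(c(m(3)), -7) - 40*(-5) = -53/(9*(3³)) - 40*(-5) = -53/9/27 + 200 = -53/9*1/27 + 200 = -53/243 + 200 = 48547/243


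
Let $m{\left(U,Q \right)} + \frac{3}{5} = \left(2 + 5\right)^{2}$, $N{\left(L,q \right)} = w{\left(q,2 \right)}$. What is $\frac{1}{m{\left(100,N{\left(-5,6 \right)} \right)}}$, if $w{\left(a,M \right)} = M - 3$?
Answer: $\frac{5}{242} \approx 0.020661$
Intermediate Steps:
$w{\left(a,M \right)} = -3 + M$
$N{\left(L,q \right)} = -1$ ($N{\left(L,q \right)} = -3 + 2 = -1$)
$m{\left(U,Q \right)} = \frac{242}{5}$ ($m{\left(U,Q \right)} = - \frac{3}{5} + \left(2 + 5\right)^{2} = - \frac{3}{5} + 7^{2} = - \frac{3}{5} + 49 = \frac{242}{5}$)
$\frac{1}{m{\left(100,N{\left(-5,6 \right)} \right)}} = \frac{1}{\frac{242}{5}} = \frac{5}{242}$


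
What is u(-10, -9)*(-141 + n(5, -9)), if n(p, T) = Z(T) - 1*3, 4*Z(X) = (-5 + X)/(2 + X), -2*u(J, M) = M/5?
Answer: -2583/20 ≈ -129.15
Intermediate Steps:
u(J, M) = -M/10 (u(J, M) = -M/(2*5) = -M/10)
Z(X) = (-5 + X)/(4*(2 + X)) (Z(X) = ((-5 + X)/(2 + X))/4 = (-5 + X)/(4*(2 + X)))
n(p, T) = -3 + (-5 + T)/(4*(2 + T)) (n(p, T) = (-5 + T)/(4*(2 + T)) - 1*3 = (-5 + T)/(4*(2 + T)) - 3 = -3 + (-5 + T)/(4*(2 + T)))
u(-10, -9)*(-141 + n(5, -9)) = (-⅒*(-9))*(-141 + (-29 - 11*(-9))/(4*(2 - 9))) = 9*(-141 + (¼)*(-29 + 99)/(-7))/10 = 9*(-141 + (¼)*(-⅐)*70)/10 = 9*(-141 - 5/2)/10 = (9/10)*(-287/2) = -2583/20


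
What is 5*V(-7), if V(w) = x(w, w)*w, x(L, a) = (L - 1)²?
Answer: -2240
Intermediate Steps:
x(L, a) = (-1 + L)²
V(w) = w*(-1 + w)² (V(w) = (-1 + w)²*w = w*(-1 + w)²)
5*V(-7) = 5*(-7*(-1 - 7)²) = 5*(-7*(-8)²) = 5*(-7*64) = 5*(-448) = -2240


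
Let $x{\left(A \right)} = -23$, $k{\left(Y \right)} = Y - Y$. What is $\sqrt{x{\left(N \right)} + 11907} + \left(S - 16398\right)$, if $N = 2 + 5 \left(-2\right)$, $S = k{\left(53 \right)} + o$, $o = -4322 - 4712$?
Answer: $-25432 + 2 \sqrt{2971} \approx -25323.0$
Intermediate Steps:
$k{\left(Y \right)} = 0$
$o = -9034$
$S = -9034$ ($S = 0 - 9034 = -9034$)
$N = -8$ ($N = 2 - 10 = -8$)
$\sqrt{x{\left(N \right)} + 11907} + \left(S - 16398\right) = \sqrt{-23 + 11907} - 25432 = \sqrt{11884} - 25432 = 2 \sqrt{2971} - 25432 = -25432 + 2 \sqrt{2971}$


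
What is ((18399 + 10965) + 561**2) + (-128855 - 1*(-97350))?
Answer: 312580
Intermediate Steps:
((18399 + 10965) + 561**2) + (-128855 - 1*(-97350)) = (29364 + 314721) + (-128855 + 97350) = 344085 - 31505 = 312580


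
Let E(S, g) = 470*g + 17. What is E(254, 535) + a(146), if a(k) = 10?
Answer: 251477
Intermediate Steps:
E(S, g) = 17 + 470*g
E(254, 535) + a(146) = (17 + 470*535) + 10 = (17 + 251450) + 10 = 251467 + 10 = 251477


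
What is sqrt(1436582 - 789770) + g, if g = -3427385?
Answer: -3427385 + 6*sqrt(17967) ≈ -3.4266e+6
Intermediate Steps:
sqrt(1436582 - 789770) + g = sqrt(1436582 - 789770) - 3427385 = sqrt(646812) - 3427385 = 6*sqrt(17967) - 3427385 = -3427385 + 6*sqrt(17967)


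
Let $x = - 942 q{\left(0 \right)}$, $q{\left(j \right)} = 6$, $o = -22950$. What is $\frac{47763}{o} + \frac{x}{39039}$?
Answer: $- \frac{24621397}{11061050} \approx -2.226$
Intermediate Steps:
$x = -5652$ ($x = \left(-942\right) 6 = -5652$)
$\frac{47763}{o} + \frac{x}{39039} = \frac{47763}{-22950} - \frac{5652}{39039} = 47763 \left(- \frac{1}{22950}\right) - \frac{1884}{13013} = - \frac{1769}{850} - \frac{1884}{13013} = - \frac{24621397}{11061050}$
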